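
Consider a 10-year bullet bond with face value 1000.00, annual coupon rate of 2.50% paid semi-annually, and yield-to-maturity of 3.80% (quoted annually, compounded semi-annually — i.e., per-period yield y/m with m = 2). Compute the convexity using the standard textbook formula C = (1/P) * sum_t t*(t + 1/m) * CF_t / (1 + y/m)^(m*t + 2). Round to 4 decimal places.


Answer: Convexity = 85.5588

Derivation:
Coupon per period c = face * coupon_rate / m = 12.500000
Periods per year m = 2; per-period yield y/m = 0.019000
Number of cashflows N = 20
Cashflows (t years, CF_t, discount factor 1/(1+y/m)^(m*t), PV):
  t = 0.5000: CF_t = 12.500000, DF = 0.981354, PV = 12.266928
  t = 1.0000: CF_t = 12.500000, DF = 0.963056, PV = 12.038203
  t = 1.5000: CF_t = 12.500000, DF = 0.945099, PV = 11.813741
  t = 2.0000: CF_t = 12.500000, DF = 0.927477, PV = 11.593466
  t = 2.5000: CF_t = 12.500000, DF = 0.910184, PV = 11.377297
  t = 3.0000: CF_t = 12.500000, DF = 0.893213, PV = 11.165159
  t = 3.5000: CF_t = 12.500000, DF = 0.876558, PV = 10.956976
  t = 4.0000: CF_t = 12.500000, DF = 0.860214, PV = 10.752676
  t = 4.5000: CF_t = 12.500000, DF = 0.844175, PV = 10.552184
  t = 5.0000: CF_t = 12.500000, DF = 0.828434, PV = 10.355431
  t = 5.5000: CF_t = 12.500000, DF = 0.812988, PV = 10.162346
  t = 6.0000: CF_t = 12.500000, DF = 0.797829, PV = 9.972862
  t = 6.5000: CF_t = 12.500000, DF = 0.782953, PV = 9.786911
  t = 7.0000: CF_t = 12.500000, DF = 0.768354, PV = 9.604426
  t = 7.5000: CF_t = 12.500000, DF = 0.754028, PV = 9.425345
  t = 8.0000: CF_t = 12.500000, DF = 0.739968, PV = 9.249602
  t = 8.5000: CF_t = 12.500000, DF = 0.726171, PV = 9.077137
  t = 9.0000: CF_t = 12.500000, DF = 0.712631, PV = 8.907887
  t = 9.5000: CF_t = 12.500000, DF = 0.699343, PV = 8.741793
  t = 10.0000: CF_t = 1012.500000, DF = 0.686304, PV = 694.882464
Price P = sum_t PV_t = 892.682834
Convexity numerator sum_t t*(t + 1/m) * CF_t / (1+y/m)^(m*t + 2):
  t = 0.5000: term = 5.906871
  t = 1.0000: term = 17.390198
  t = 1.5000: term = 34.131891
  t = 2.0000: term = 55.825795
  t = 2.5000: term = 82.177323
  t = 3.0000: term = 112.903093
  t = 3.5000: term = 147.730577
  t = 4.0000: term = 186.397755
  t = 4.5000: term = 228.652791
  t = 5.0000: term = 274.253702
  t = 5.5000: term = 322.968050
  t = 6.0000: term = 374.572633
  t = 6.5000: term = 428.853195
  t = 7.0000: term = 485.604131
  t = 7.5000: term = 544.628213
  t = 8.0000: term = 605.736318
  t = 8.5000: term = 668.747162
  t = 9.0000: term = 733.487045
  t = 9.5000: term = 799.789603
  t = 10.0000: term = 70267.140888
Convexity = (1/P) * sum = 76376.897233 / 892.682834 = 85.558828


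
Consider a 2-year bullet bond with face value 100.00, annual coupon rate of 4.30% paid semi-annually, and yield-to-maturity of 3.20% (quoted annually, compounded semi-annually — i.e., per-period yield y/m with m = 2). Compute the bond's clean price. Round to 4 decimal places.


Answer: Price = 102.1147

Derivation:
Coupon per period c = face * coupon_rate / m = 2.150000
Periods per year m = 2; per-period yield y/m = 0.016000
Number of cashflows N = 4
Cashflows (t years, CF_t, discount factor 1/(1+y/m)^(m*t), PV):
  t = 0.5000: CF_t = 2.150000, DF = 0.984252, PV = 2.116142
  t = 1.0000: CF_t = 2.150000, DF = 0.968752, PV = 2.082817
  t = 1.5000: CF_t = 2.150000, DF = 0.953496, PV = 2.050016
  t = 2.0000: CF_t = 102.150000, DF = 0.938480, PV = 95.865764
Price P = sum_t PV_t = 102.114739


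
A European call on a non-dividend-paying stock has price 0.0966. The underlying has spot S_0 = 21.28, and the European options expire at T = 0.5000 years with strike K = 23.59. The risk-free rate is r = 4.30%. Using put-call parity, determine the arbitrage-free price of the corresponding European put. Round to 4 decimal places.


Answer: Put price = 1.9048

Derivation:
Put-call parity: C - P = S_0 * exp(-qT) - K * exp(-rT).
S_0 * exp(-qT) = 21.2800 * 1.00000000 = 21.28000000
K * exp(-rT) = 23.5900 * 0.97872948 = 23.08822837
P = C - S*exp(-qT) + K*exp(-rT)
P = 0.0966 - 21.28000000 + 23.08822837 = 1.9048


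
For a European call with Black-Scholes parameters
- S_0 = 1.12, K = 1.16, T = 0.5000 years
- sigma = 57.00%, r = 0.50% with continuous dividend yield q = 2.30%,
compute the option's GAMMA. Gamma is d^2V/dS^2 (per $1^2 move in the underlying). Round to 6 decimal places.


d1 = 0.0921314985; d2 = -0.3109193668
phi(d1) = 0.3972527148; exp(-qT) = 0.9885658722; exp(-rT) = 0.9975031224
Gamma = exp(-qT) * phi(d1) / (S * sigma * sqrt(T)) = 0.9885658722 * 0.3972527148 / (1.1200 * 0.5700 * 0.7071067812) = 0.869951

Answer: Gamma = 0.869951


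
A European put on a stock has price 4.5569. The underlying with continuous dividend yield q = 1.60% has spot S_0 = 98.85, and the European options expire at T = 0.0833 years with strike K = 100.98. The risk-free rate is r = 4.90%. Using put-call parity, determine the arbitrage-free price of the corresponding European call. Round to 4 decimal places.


Answer: Call price = 2.7066

Derivation:
Put-call parity: C - P = S_0 * exp(-qT) - K * exp(-rT).
S_0 * exp(-qT) = 98.8500 * 0.99866809 = 98.71834048
K * exp(-rT) = 100.9800 * 0.99592662 = 100.56866997
C = P + S*exp(-qT) - K*exp(-rT)
C = 4.5569 + 98.71834048 - 100.56866997 = 2.7066


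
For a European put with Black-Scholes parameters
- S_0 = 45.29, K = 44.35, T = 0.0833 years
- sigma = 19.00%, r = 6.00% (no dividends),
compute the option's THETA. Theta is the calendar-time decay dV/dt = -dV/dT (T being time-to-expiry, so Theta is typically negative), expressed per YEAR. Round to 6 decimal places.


Answer: Theta = -4.377954

Derivation:
d1 = 0.5010296167; d2 = 0.4461923118
phi(d1) = 0.3518839407; exp(-qT) = 1.0000000000; exp(-rT) = 0.9950144692
Theta = -S*exp(-qT)*phi(d1)*sigma/(2*sqrt(T)) + r*K*exp(-rT)*N(-d2) - q*S*exp(-qT)*N(-d1)
N(-d1) = 0.3081751398; N(-d2) = 0.3277291680; sqrt(T) = 0.2886173938
Term 1 = -45.2900 * 1.0000000000 * 0.3518839407 * 0.1900 / (2 * 0.2886173938) = -5.2456930233
Term 2 = 0.0600 * 44.3500 * 0.9950144692 * 0.3277291680 = 0.8677394979
Term 3 = 0 (no dividend yield, q = 0)
Theta = -5.2456930233 + (0.8677394979) + (0.0000000000) = -4.377954


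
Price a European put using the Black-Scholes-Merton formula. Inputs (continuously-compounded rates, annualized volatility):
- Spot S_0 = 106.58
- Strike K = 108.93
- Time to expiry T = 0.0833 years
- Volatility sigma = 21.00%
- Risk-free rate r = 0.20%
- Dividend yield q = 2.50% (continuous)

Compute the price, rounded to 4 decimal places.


Answer: Price = 4.0758

Derivation:
d1 = (ln(S/K) + (r - q + 0.5*sigma^2) * T) / (sigma * sqrt(T)) = -0.36114268
d2 = d1 - sigma * sqrt(T) = -0.42175233
exp(-rT) = 0.99983341; exp(-qT) = 0.99791967
P = K * exp(-rT) * N(-d2) - S_0 * exp(-qT) * N(-d1)
N(-d1) = 0.64100360; N(-d2) = 0.66339710
P = 108.9300 * 0.99983341 * 0.66339710 - 106.5800 * 0.99791967 * 0.64100360 = 4.0758


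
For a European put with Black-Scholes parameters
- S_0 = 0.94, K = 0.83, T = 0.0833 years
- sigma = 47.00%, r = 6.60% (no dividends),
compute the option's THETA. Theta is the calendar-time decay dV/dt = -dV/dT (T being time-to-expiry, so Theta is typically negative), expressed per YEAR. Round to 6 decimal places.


Answer: Theta = -0.170247

Derivation:
d1 = 1.0258185025; d2 = 0.8901683275
phi(d1) = 0.2357247818; exp(-qT) = 1.0000000000; exp(-rT) = 0.9945172852
Theta = -S*exp(-qT)*phi(d1)*sigma/(2*sqrt(T)) + r*K*exp(-rT)*N(-d2) - q*S*exp(-qT)*N(-d1)
N(-d1) = 0.1524885715; N(-d2) = 0.1866877543; sqrt(T) = 0.2886173938
Term 1 = -0.9400 * 1.0000000000 * 0.2357247818 * 0.4700 / (2 * 0.2886173938) = -0.1804174156
Term 2 = 0.0660 * 0.8300 * 0.9945172852 * 0.1866877543 = 0.0101706848
Term 3 = 0 (no dividend yield, q = 0)
Theta = -0.1804174156 + (0.0101706848) + (0.0000000000) = -0.170247


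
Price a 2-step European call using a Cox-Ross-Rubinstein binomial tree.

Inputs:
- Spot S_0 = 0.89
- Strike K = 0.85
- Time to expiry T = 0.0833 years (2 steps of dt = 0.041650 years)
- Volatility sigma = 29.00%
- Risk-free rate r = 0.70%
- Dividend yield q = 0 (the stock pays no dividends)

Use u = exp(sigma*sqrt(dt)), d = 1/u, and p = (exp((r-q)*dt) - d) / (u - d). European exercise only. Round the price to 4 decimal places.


Answer: Price = V(0,0) = 0.0561

Derivation:
dt = T/N = 0.041650
u = exp(sigma*sqrt(dt)) = 1.060971; d = 1/u = 0.942533
p = (exp((r-q)*dt) - d) / (u - d) = 0.487670
Discount per step: exp(-r*dt) = 0.999708
Stock lattice S(k, i) with i counting down-moves:
  k=0: S(0,0) = 0.8900
  k=1: S(1,0) = 0.9443; S(1,1) = 0.8389
  k=2: S(2,0) = 1.0018; S(2,1) = 0.8900; S(2,2) = 0.7906
Terminal payoffs V(N, i) = max(S_T - K, 0):
  V(2,0) = 0.151836; V(2,1) = 0.040000; V(2,2) = 0.000000
Backward induction: V(k, i) = exp(-r*dt) * [p * V(k+1, i) + (1-p) * V(k+1, i+1)].
  V(1,0) = exp(-r*dt) * [p*0.151836 + (1-p)*0.040000] = 0.094512
  V(1,1) = exp(-r*dt) * [p*0.040000 + (1-p)*0.000000] = 0.019501
  V(0,0) = exp(-r*dt) * [p*0.094512 + (1-p)*0.019501] = 0.056065


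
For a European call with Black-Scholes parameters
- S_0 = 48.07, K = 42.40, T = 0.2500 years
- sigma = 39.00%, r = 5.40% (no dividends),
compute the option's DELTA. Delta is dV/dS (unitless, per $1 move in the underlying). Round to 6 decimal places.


Answer: Delta = 0.791137

Derivation:
d1 = 0.8103713829; d2 = 0.6153713829
phi(d1) = 0.2872824438; exp(-qT) = 1.0000000000; exp(-rT) = 0.9865907163
N(d1) = 0.7911366200
Delta = exp(-qT) * N(d1) = 1.0000000000 * 0.7911366200 = 0.791137


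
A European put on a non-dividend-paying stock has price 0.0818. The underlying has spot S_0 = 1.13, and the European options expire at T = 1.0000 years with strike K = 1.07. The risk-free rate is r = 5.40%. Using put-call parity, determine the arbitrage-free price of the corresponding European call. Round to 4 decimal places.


Put-call parity: C - P = S_0 * exp(-qT) - K * exp(-rT).
S_0 * exp(-qT) = 1.1300 * 1.00000000 = 1.13000000
K * exp(-rT) = 1.0700 * 0.94743211 = 1.01375235
C = P + S*exp(-qT) - K*exp(-rT)
C = 0.0818 + 1.13000000 - 1.01375235 = 0.1980

Answer: Call price = 0.1980


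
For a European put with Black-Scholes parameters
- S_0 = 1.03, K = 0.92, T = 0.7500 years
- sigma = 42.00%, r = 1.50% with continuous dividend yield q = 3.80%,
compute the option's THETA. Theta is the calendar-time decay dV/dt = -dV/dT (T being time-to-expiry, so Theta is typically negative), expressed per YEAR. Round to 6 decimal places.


d1 = 0.4449457379; d2 = 0.0812150683
phi(d1) = 0.3613432693; exp(-qT) = 0.9719022941; exp(-rT) = 0.9888130446
Theta = -S*exp(-qT)*phi(d1)*sigma/(2*sqrt(T)) + r*K*exp(-rT)*N(-d2) - q*S*exp(-qT)*N(-d1)
N(-d1) = 0.3281794841; N(-d2) = 0.4676354582; sqrt(T) = 0.8660254038
Term 1 = -1.0300 * 0.9719022941 * 0.3613432693 * 0.4200 / (2 * 0.8660254038) = -0.0877139087
Term 2 = 0.0150 * 0.9200 * 0.9888130446 * 0.4676354582 = 0.0063811758
Term 3 = -0.0380 * 1.0300 * 0.9719022941 * 0.3281794841 = -0.0124840315
Theta = -0.0877139087 + (0.0063811758) + (-0.0124840315) = -0.093817

Answer: Theta = -0.093817


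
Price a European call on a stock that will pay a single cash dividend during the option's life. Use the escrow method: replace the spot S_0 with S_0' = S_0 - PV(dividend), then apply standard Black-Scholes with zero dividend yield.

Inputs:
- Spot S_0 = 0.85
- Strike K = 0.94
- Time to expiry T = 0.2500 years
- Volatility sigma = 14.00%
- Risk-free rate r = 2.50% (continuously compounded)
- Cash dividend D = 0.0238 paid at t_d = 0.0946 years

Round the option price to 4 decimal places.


Answer: Price = 0.0010

Derivation:
PV(D) = D * exp(-r * t_d) = 0.0238 * 0.99763779 = 0.02374378
S_0' = S_0 - PV(D) = 0.8500 - 0.02374378 = 0.82625622
d1 = (ln(S_0'/K) + (r + sigma^2/2)*T) / (sigma*sqrt(T)) = -1.71821365
d2 = d1 - sigma*sqrt(T) = -1.78821365
exp(-rT) = 0.99376949
N(d1) = 0.04287883; N(d2) = 0.03687077
C = S_0' * N(d1) - K * exp(-rT) * N(d2) = 0.82625622 * 0.04287883 - 0.9400 * 0.99376949 * 0.03687077 = 0.0010


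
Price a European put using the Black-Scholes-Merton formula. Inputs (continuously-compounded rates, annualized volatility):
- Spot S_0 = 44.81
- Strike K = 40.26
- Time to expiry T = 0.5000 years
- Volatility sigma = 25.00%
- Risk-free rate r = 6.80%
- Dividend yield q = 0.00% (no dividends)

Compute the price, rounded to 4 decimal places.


Answer: Price = 0.8884

Derivation:
d1 = (ln(S/K) + (r - q + 0.5*sigma^2) * T) / (sigma * sqrt(T)) = 0.88641723
d2 = d1 - sigma * sqrt(T) = 0.70964053
exp(-rT) = 0.96657150; exp(-qT) = 1.00000000
P = K * exp(-rT) * N(-d2) - S_0 * exp(-qT) * N(-d1)
N(-d1) = 0.18769637; N(-d2) = 0.23896354
P = 40.2600 * 0.96657150 * 0.23896354 - 44.8100 * 1.00000000 * 0.18769637 = 0.8884


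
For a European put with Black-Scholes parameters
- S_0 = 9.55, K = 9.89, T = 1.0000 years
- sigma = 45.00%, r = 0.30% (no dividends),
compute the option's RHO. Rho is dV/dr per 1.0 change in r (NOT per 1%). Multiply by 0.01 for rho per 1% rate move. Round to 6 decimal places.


d1 = 0.1539266864; d2 = -0.2960733136
phi(d1) = 0.3942440104; exp(-qT) = 1.0000000000; exp(-rT) = 0.9970044955
N(-d2) = 0.6164129533
Rho = -K*T*exp(-rT)*N(-d2) = -9.8900 * 1.0000 * 0.9970044955 * 0.6164129533 = -6.078063

Answer: Rho = -6.078063


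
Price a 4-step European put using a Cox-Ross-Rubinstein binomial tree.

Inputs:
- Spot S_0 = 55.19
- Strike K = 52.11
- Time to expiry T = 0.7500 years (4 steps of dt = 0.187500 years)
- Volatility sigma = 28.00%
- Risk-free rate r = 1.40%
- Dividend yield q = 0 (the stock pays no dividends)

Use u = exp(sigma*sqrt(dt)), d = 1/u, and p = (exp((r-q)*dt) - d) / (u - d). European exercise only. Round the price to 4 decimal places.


dt = T/N = 0.187500
u = exp(sigma*sqrt(dt)) = 1.128900; d = 1/u = 0.885818
p = (exp((r-q)*dt) - d) / (u - d) = 0.480539
Discount per step: exp(-r*dt) = 0.997378
Stock lattice S(k, i) with i counting down-moves:
  k=0: S(0,0) = 55.1900
  k=1: S(1,0) = 62.3040; S(1,1) = 48.8883
  k=2: S(2,0) = 70.3350; S(2,1) = 55.1900; S(2,2) = 43.3062
  k=3: S(3,0) = 79.4011; S(3,1) = 62.3040; S(3,2) = 48.8883; S(3,3) = 38.3614
  k=4: S(4,0) = 89.6359; S(4,1) = 70.3350; S(4,2) = 55.1900; S(4,3) = 43.3062; S(4,4) = 33.9812
Terminal payoffs V(N, i) = max(K - S_T, 0):
  V(4,0) = 0.000000; V(4,1) = 0.000000; V(4,2) = 0.000000; V(4,3) = 8.803850; V(4,4) = 18.128796
Backward induction: V(k, i) = exp(-r*dt) * [p * V(k+1, i) + (1-p) * V(k+1, i+1)].
  V(3,0) = exp(-r*dt) * [p*0.000000 + (1-p)*0.000000] = 0.000000
  V(3,1) = exp(-r*dt) * [p*0.000000 + (1-p)*0.000000] = 0.000000
  V(3,2) = exp(-r*dt) * [p*0.000000 + (1-p)*8.803850] = 4.561266
  V(3,3) = exp(-r*dt) * [p*8.803850 + (1-p)*18.128796] = 13.612015
  V(2,0) = exp(-r*dt) * [p*0.000000 + (1-p)*0.000000] = 0.000000
  V(2,1) = exp(-r*dt) * [p*0.000000 + (1-p)*4.561266] = 2.363187
  V(2,2) = exp(-r*dt) * [p*4.561266 + (1-p)*13.612015] = 9.238492
  V(1,0) = exp(-r*dt) * [p*0.000000 + (1-p)*2.363187] = 1.224365
  V(1,1) = exp(-r*dt) * [p*2.363187 + (1-p)*9.238492] = 5.919080
  V(0,0) = exp(-r*dt) * [p*1.224365 + (1-p)*5.919080] = 3.653483

Answer: Price = V(0,0) = 3.6535


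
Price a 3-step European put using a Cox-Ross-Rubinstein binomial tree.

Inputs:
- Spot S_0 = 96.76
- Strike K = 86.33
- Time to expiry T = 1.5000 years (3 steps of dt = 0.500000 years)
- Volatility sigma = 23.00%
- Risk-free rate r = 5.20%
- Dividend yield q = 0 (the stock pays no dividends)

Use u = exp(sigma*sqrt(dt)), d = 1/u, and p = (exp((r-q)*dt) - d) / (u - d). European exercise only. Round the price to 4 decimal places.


Answer: Price = V(0,0) = 3.7212

Derivation:
dt = T/N = 0.500000
u = exp(sigma*sqrt(dt)) = 1.176607; d = 1/u = 0.849902
p = (exp((r-q)*dt) - d) / (u - d) = 0.540057
Discount per step: exp(-r*dt) = 0.974335
Stock lattice S(k, i) with i counting down-moves:
  k=0: S(0,0) = 96.7600
  k=1: S(1,0) = 113.8485; S(1,1) = 82.2365
  k=2: S(2,0) = 133.9549; S(2,1) = 96.7600; S(2,2) = 69.8929
  k=3: S(3,0) = 157.6122; S(3,1) = 113.8485; S(3,2) = 82.2365; S(3,3) = 59.4021
Terminal payoffs V(N, i) = max(K - S_T, 0):
  V(3,0) = 0.000000; V(3,1) = 0.000000; V(3,2) = 4.093510; V(3,3) = 26.927875
Backward induction: V(k, i) = exp(-r*dt) * [p * V(k+1, i) + (1-p) * V(k+1, i+1)].
  V(2,0) = exp(-r*dt) * [p*0.000000 + (1-p)*0.000000] = 0.000000
  V(2,1) = exp(-r*dt) * [p*0.000000 + (1-p)*4.093510] = 1.834460
  V(2,2) = exp(-r*dt) * [p*4.093510 + (1-p)*26.927875] = 14.221414
  V(1,0) = exp(-r*dt) * [p*0.000000 + (1-p)*1.834460] = 0.822093
  V(1,1) = exp(-r*dt) * [p*1.834460 + (1-p)*14.221414] = 7.338453
  V(0,0) = exp(-r*dt) * [p*0.822093 + (1-p)*7.338453] = 3.721227


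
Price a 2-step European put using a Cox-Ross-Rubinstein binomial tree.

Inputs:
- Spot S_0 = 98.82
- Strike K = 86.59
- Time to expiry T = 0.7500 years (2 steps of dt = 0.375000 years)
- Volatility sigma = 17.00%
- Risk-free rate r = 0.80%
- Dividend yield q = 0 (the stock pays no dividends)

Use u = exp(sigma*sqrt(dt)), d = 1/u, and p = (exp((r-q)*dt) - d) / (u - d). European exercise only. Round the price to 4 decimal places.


Answer: Price = V(0,0) = 1.6506

Derivation:
dt = T/N = 0.375000
u = exp(sigma*sqrt(dt)) = 1.109715; d = 1/u = 0.901132
p = (exp((r-q)*dt) - d) / (u - d) = 0.488402
Discount per step: exp(-r*dt) = 0.997004
Stock lattice S(k, i) with i counting down-moves:
  k=0: S(0,0) = 98.8200
  k=1: S(1,0) = 109.6620; S(1,1) = 89.0499
  k=2: S(2,0) = 121.6936; S(2,1) = 98.8200; S(2,2) = 80.2457
Terminal payoffs V(N, i) = max(K - S_T, 0):
  V(2,0) = 0.000000; V(2,1) = 0.000000; V(2,2) = 6.344283
Backward induction: V(k, i) = exp(-r*dt) * [p * V(k+1, i) + (1-p) * V(k+1, i+1)].
  V(1,0) = exp(-r*dt) * [p*0.000000 + (1-p)*0.000000] = 0.000000
  V(1,1) = exp(-r*dt) * [p*0.000000 + (1-p)*6.344283] = 3.236000
  V(0,0) = exp(-r*dt) * [p*0.000000 + (1-p)*3.236000] = 1.650572


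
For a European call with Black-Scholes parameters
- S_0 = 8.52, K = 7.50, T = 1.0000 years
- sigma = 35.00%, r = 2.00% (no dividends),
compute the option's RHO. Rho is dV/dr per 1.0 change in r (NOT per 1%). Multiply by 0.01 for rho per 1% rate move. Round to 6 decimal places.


d1 = 0.5964666294; d2 = 0.2464666294
phi(d1) = 0.3339297113; exp(-qT) = 1.0000000000; exp(-rT) = 0.9801986733
N(d2) = 0.5973394832
Rho = K*T*exp(-rT)*N(d2) = 7.5000 * 1.0000 * 0.9801986733 * 0.5973394832 = 4.391335

Answer: Rho = 4.391335


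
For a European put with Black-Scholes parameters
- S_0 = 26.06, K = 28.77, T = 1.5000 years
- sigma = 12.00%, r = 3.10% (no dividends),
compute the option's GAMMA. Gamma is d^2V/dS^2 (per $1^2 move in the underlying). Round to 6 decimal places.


d1 = -0.2832671987; d2 = -0.4302365833
phi(d1) = 0.3832534780; exp(-qT) = 1.0000000000; exp(-rT) = 0.9545645606
Gamma = exp(-qT) * phi(d1) / (S * sigma * sqrt(T)) = 1.0000000000 * 0.3832534780 / (26.0600 * 0.1200 * 1.2247448714) = 0.100066

Answer: Gamma = 0.100066


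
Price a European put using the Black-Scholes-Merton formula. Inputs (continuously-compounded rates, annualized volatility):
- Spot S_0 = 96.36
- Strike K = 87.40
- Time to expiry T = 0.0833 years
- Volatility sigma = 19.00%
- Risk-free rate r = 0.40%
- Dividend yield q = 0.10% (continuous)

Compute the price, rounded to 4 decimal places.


d1 = (ln(S/K) + (r - q + 0.5*sigma^2) * T) / (sigma * sqrt(T)) = 1.81171121
d2 = d1 - sigma * sqrt(T) = 1.75687391
exp(-rT) = 0.99966686; exp(-qT) = 0.99991670
P = K * exp(-rT) * N(-d2) - S_0 * exp(-qT) * N(-d1)
N(-d1) = 0.03501541; N(-d2) = 0.03946965
P = 87.4000 * 0.99966686 * 0.03946965 - 96.3600 * 0.99991670 * 0.03501541 = 0.0747

Answer: Price = 0.0747


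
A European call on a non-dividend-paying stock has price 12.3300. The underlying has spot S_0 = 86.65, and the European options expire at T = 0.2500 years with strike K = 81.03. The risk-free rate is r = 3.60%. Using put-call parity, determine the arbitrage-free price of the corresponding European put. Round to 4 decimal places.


Answer: Put price = 5.9840

Derivation:
Put-call parity: C - P = S_0 * exp(-qT) - K * exp(-rT).
S_0 * exp(-qT) = 86.6500 * 1.00000000 = 86.65000000
K * exp(-rT) = 81.0300 * 0.99104038 = 80.30400189
P = C - S*exp(-qT) + K*exp(-rT)
P = 12.3300 - 86.65000000 + 80.30400189 = 5.9840


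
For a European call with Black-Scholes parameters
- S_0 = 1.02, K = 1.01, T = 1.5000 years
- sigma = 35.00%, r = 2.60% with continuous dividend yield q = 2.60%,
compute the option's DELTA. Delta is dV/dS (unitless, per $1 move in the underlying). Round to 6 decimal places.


d1 = 0.2373142564; d2 = -0.1913464486
phi(d1) = 0.3878651461; exp(-qT) = 0.9617507091; exp(-rT) = 0.9617507091
N(d1) = 0.5937934985
Delta = exp(-qT) * N(d1) = 0.9617507091 * 0.5937934985 = 0.571081

Answer: Delta = 0.571081


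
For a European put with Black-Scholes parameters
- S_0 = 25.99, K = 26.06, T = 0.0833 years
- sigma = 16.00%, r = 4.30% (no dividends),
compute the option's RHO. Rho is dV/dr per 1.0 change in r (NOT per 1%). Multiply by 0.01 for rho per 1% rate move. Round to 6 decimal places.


d1 = 0.0424094536; d2 = -0.0037693294
phi(d1) = 0.3985836805; exp(-qT) = 1.0000000000; exp(-rT) = 0.9964245074
N(-d2) = 0.5015037413
Rho = -K*T*exp(-rT)*N(-d2) = -26.0600 * 0.0833 * 0.9964245074 * 0.5015037413 = -1.084771

Answer: Rho = -1.084771


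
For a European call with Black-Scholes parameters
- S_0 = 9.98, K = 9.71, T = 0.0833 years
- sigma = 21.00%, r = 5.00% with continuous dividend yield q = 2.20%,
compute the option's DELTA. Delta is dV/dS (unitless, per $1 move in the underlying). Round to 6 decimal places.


d1 = 0.5213026575; d2 = 0.4606930048
phi(d1) = 0.3482562347; exp(-qT) = 0.9981690782; exp(-rT) = 0.9958436616
N(d1) = 0.6989220250
Delta = exp(-qT) * N(d1) = 0.9981690782 * 0.6989220250 = 0.697642

Answer: Delta = 0.697642


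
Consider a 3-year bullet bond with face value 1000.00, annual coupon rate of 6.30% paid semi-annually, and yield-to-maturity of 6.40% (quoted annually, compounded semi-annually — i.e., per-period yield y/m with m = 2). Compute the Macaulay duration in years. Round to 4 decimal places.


Coupon per period c = face * coupon_rate / m = 31.500000
Periods per year m = 2; per-period yield y/m = 0.032000
Number of cashflows N = 6
Cashflows (t years, CF_t, discount factor 1/(1+y/m)^(m*t), PV):
  t = 0.5000: CF_t = 31.500000, DF = 0.968992, PV = 30.523256
  t = 1.0000: CF_t = 31.500000, DF = 0.938946, PV = 29.576798
  t = 1.5000: CF_t = 31.500000, DF = 0.909831, PV = 28.659688
  t = 2.0000: CF_t = 31.500000, DF = 0.881620, PV = 27.771016
  t = 2.5000: CF_t = 31.500000, DF = 0.854283, PV = 26.909899
  t = 3.0000: CF_t = 1031.500000, DF = 0.827793, PV = 853.868611
Price P = sum_t PV_t = 997.309268
Macaulay numerator sum_t t * PV_t:
  t * PV_t at t = 0.5000: 15.261628
  t * PV_t at t = 1.0000: 29.576798
  t * PV_t at t = 1.5000: 42.989532
  t * PV_t at t = 2.0000: 55.542031
  t * PV_t at t = 2.5000: 67.274747
  t * PV_t at t = 3.0000: 2561.605832
Macaulay duration D = (sum_t t * PV_t) / P = 2772.250569 / 997.309268 = 2.779730

Answer: Macaulay duration = 2.7797 years


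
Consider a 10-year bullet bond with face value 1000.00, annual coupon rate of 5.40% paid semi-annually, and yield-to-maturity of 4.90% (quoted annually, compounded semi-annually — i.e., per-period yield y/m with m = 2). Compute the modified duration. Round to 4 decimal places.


Coupon per period c = face * coupon_rate / m = 27.000000
Periods per year m = 2; per-period yield y/m = 0.024500
Number of cashflows N = 20
Cashflows (t years, CF_t, discount factor 1/(1+y/m)^(m*t), PV):
  t = 0.5000: CF_t = 27.000000, DF = 0.976086, PV = 26.354319
  t = 1.0000: CF_t = 27.000000, DF = 0.952744, PV = 25.724079
  t = 1.5000: CF_t = 27.000000, DF = 0.929960, PV = 25.108911
  t = 2.0000: CF_t = 27.000000, DF = 0.907721, PV = 24.508454
  t = 2.5000: CF_t = 27.000000, DF = 0.886013, PV = 23.922356
  t = 3.0000: CF_t = 27.000000, DF = 0.864825, PV = 23.350274
  t = 3.5000: CF_t = 27.000000, DF = 0.844143, PV = 22.791873
  t = 4.0000: CF_t = 27.000000, DF = 0.823957, PV = 22.246826
  t = 4.5000: CF_t = 27.000000, DF = 0.804252, PV = 21.714813
  t = 5.0000: CF_t = 27.000000, DF = 0.785019, PV = 21.195523
  t = 5.5000: CF_t = 27.000000, DF = 0.766246, PV = 20.688651
  t = 6.0000: CF_t = 27.000000, DF = 0.747922, PV = 20.193900
  t = 6.5000: CF_t = 27.000000, DF = 0.730036, PV = 19.710981
  t = 7.0000: CF_t = 27.000000, DF = 0.712578, PV = 19.239611
  t = 7.5000: CF_t = 27.000000, DF = 0.695538, PV = 18.779513
  t = 8.0000: CF_t = 27.000000, DF = 0.678904, PV = 18.330418
  t = 8.5000: CF_t = 27.000000, DF = 0.662669, PV = 17.892062
  t = 9.0000: CF_t = 27.000000, DF = 0.646822, PV = 17.464189
  t = 9.5000: CF_t = 27.000000, DF = 0.631354, PV = 17.046549
  t = 10.0000: CF_t = 1027.000000, DF = 0.616255, PV = 632.894307
Price P = sum_t PV_t = 1039.157611
First compute Macaulay numerator sum_t t * PV_t:
  t * PV_t at t = 0.5000: 13.177160
  t * PV_t at t = 1.0000: 25.724079
  t * PV_t at t = 1.5000: 37.663366
  t * PV_t at t = 2.0000: 49.016908
  t * PV_t at t = 2.5000: 59.805890
  t * PV_t at t = 3.0000: 70.050823
  t * PV_t at t = 3.5000: 79.771557
  t * PV_t at t = 4.0000: 88.987305
  t * PV_t at t = 4.5000: 97.716660
  t * PV_t at t = 5.0000: 105.977615
  t * PV_t at t = 5.5000: 113.787581
  t * PV_t at t = 6.0000: 121.163403
  t * PV_t at t = 6.5000: 128.121379
  t * PV_t at t = 7.0000: 134.677277
  t * PV_t at t = 7.5000: 140.846347
  t * PV_t at t = 8.0000: 146.643341
  t * PV_t at t = 8.5000: 152.082528
  t * PV_t at t = 9.0000: 157.177705
  t * PV_t at t = 9.5000: 161.942216
  t * PV_t at t = 10.0000: 6328.943066
Macaulay duration D = 8213.276205 / 1039.157611 = 7.903783
Modified duration = D / (1 + y/m) = 7.903783 / (1 + 0.024500) = 7.714771

Answer: Modified duration = 7.7148


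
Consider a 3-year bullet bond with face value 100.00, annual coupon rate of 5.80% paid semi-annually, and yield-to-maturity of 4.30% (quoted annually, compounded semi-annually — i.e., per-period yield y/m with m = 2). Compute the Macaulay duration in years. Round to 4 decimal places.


Answer: Macaulay duration = 2.8013 years

Derivation:
Coupon per period c = face * coupon_rate / m = 2.900000
Periods per year m = 2; per-period yield y/m = 0.021500
Number of cashflows N = 6
Cashflows (t years, CF_t, discount factor 1/(1+y/m)^(m*t), PV):
  t = 0.5000: CF_t = 2.900000, DF = 0.978953, PV = 2.838962
  t = 1.0000: CF_t = 2.900000, DF = 0.958348, PV = 2.779209
  t = 1.5000: CF_t = 2.900000, DF = 0.938177, PV = 2.720714
  t = 2.0000: CF_t = 2.900000, DF = 0.918431, PV = 2.663450
  t = 2.5000: CF_t = 2.900000, DF = 0.899100, PV = 2.607391
  t = 3.0000: CF_t = 102.900000, DF = 0.880177, PV = 90.570163
Price P = sum_t PV_t = 104.179889
Macaulay numerator sum_t t * PV_t:
  t * PV_t at t = 0.5000: 1.419481
  t * PV_t at t = 1.0000: 2.779209
  t * PV_t at t = 1.5000: 4.081071
  t * PV_t at t = 2.0000: 5.326900
  t * PV_t at t = 2.5000: 6.518477
  t * PV_t at t = 3.0000: 271.710489
Macaulay duration D = (sum_t t * PV_t) / P = 291.835627 / 104.179889 = 2.801266


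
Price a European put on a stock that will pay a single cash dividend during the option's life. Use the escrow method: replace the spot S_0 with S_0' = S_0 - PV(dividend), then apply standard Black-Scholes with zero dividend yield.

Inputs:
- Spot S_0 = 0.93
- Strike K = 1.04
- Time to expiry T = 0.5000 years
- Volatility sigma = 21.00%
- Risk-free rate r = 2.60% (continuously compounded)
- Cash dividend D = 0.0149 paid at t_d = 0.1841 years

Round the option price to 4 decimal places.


Answer: Price = 0.1295

Derivation:
PV(D) = D * exp(-r * t_d) = 0.0149 * 0.99522484 = 0.01482885
S_0' = S_0 - PV(D) = 0.9300 - 0.01482885 = 0.91517115
d1 = (ln(S_0'/K) + (r + sigma^2/2)*T) / (sigma*sqrt(T)) = -0.69929423
d2 = d1 - sigma*sqrt(T) = -0.84778665
exp(-rT) = 0.98708414
N(-d1) = 0.75781591; N(-d2) = 0.80172160
P = K * exp(-rT) * N(-d2) - S_0' * N(-d1) = 1.0400 * 0.98708414 * 0.80172160 - 0.91517115 * 0.75781591 = 0.1295


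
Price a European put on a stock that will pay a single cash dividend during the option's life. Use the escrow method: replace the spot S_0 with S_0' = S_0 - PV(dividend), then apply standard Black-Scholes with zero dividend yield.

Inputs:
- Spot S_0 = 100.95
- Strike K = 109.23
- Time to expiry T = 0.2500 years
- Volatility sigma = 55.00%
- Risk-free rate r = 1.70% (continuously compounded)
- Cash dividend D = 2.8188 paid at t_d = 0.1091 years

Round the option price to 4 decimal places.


Answer: Price = 17.4055

Derivation:
PV(D) = D * exp(-r * t_d) = 2.8188 * 0.99814702 = 2.81357682
S_0' = S_0 - PV(D) = 100.9500 - 2.81357682 = 98.13642318
d1 = (ln(S_0'/K) + (r + sigma^2/2)*T) / (sigma*sqrt(T)) = -0.23648970
d2 = d1 - sigma*sqrt(T) = -0.51148970
exp(-rT) = 0.99575902
N(-d1) = 0.59347365; N(-d2) = 0.69549590
P = K * exp(-rT) * N(-d2) - S_0' * N(-d1) = 109.2300 * 0.99575902 * 0.69549590 - 98.13642318 * 0.59347365 = 17.4055


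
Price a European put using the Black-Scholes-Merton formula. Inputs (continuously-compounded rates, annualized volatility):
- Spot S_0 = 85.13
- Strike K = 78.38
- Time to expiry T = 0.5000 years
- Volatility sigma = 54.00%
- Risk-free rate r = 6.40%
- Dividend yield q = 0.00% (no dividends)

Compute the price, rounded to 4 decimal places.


d1 = (ln(S/K) + (r - q + 0.5*sigma^2) * T) / (sigma * sqrt(T)) = 0.49107442
d2 = d1 - sigma * sqrt(T) = 0.10923676
exp(-rT) = 0.96850658; exp(-qT) = 1.00000000
P = K * exp(-rT) * N(-d2) - S_0 * exp(-qT) * N(-d1)
N(-d1) = 0.31168691; N(-d2) = 0.45650735
P = 78.3800 * 0.96850658 * 0.45650735 - 85.1300 * 1.00000000 * 0.31168691 = 8.1203

Answer: Price = 8.1203


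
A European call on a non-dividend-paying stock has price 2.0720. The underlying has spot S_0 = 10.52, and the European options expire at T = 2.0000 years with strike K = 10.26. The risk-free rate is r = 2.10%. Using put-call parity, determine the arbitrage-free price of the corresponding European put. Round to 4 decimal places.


Answer: Put price = 1.3900

Derivation:
Put-call parity: C - P = S_0 * exp(-qT) - K * exp(-rT).
S_0 * exp(-qT) = 10.5200 * 1.00000000 = 10.52000000
K * exp(-rT) = 10.2600 * 0.95886978 = 9.83800395
P = C - S*exp(-qT) + K*exp(-rT)
P = 2.0720 - 10.52000000 + 9.83800395 = 1.3900


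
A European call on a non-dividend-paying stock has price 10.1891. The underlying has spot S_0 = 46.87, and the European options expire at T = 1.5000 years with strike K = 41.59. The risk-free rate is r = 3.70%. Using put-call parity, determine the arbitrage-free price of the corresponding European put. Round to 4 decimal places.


Answer: Put price = 2.6637

Derivation:
Put-call parity: C - P = S_0 * exp(-qT) - K * exp(-rT).
S_0 * exp(-qT) = 46.8700 * 1.00000000 = 46.87000000
K * exp(-rT) = 41.5900 * 0.94601202 = 39.34464006
P = C - S*exp(-qT) + K*exp(-rT)
P = 10.1891 - 46.87000000 + 39.34464006 = 2.6637


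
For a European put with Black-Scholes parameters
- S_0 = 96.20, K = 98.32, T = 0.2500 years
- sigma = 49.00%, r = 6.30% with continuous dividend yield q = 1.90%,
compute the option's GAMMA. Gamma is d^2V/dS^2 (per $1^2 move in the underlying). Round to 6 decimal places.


d1 = 0.0784260915; d2 = -0.1665739085
phi(d1) = 0.3977172875; exp(-qT) = 0.9952612634; exp(-rT) = 0.9843733826
Gamma = exp(-qT) * phi(d1) / (S * sigma * sqrt(T)) = 0.9952612634 * 0.3977172875 / (96.2000 * 0.4900 * 0.5000000000) = 0.016795

Answer: Gamma = 0.016795


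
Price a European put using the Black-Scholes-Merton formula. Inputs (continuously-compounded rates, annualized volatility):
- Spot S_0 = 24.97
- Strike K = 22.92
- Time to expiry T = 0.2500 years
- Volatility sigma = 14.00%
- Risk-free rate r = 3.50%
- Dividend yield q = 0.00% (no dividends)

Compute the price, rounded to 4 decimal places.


d1 = (ln(S/K) + (r - q + 0.5*sigma^2) * T) / (sigma * sqrt(T)) = 1.38378875
d2 = d1 - sigma * sqrt(T) = 1.31378875
exp(-rT) = 0.99128817; exp(-qT) = 1.00000000
P = K * exp(-rT) * N(-d2) - S_0 * exp(-qT) * N(-d1)
N(-d1) = 0.08321157; N(-d2) = 0.09445865
P = 22.9200 * 0.99128817 * 0.09445865 - 24.9700 * 1.00000000 * 0.08321157 = 0.0683

Answer: Price = 0.0683


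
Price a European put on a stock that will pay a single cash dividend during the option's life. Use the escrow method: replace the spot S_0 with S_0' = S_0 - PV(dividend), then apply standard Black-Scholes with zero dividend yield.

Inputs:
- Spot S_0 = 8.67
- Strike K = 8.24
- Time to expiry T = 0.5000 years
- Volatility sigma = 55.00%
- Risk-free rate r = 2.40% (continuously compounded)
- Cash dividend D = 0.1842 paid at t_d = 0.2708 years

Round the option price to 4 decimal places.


PV(D) = D * exp(-r * t_d) = 0.1842 * 0.99352187 = 0.18300673
S_0' = S_0 - PV(D) = 8.6700 - 0.18300673 = 8.48699327
d1 = (ln(S_0'/K) + (r + sigma^2/2)*T) / (sigma*sqrt(T)) = 0.30125177
d2 = d1 - sigma*sqrt(T) = -0.08765696
exp(-rT) = 0.98807171
N(-d1) = 0.38161126; N(-d2) = 0.53492533
P = K * exp(-rT) * N(-d2) - S_0' * N(-d1) = 8.2400 * 0.98807171 * 0.53492533 - 8.48699327 * 0.38161126 = 1.1165

Answer: Price = 1.1165


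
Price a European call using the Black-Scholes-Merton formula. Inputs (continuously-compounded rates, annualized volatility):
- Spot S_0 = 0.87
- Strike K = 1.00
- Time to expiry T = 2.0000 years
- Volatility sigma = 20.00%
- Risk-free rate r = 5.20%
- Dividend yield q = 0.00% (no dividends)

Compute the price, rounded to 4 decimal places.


d1 = (ln(S/K) + (r - q + 0.5*sigma^2) * T) / (sigma * sqrt(T)) = 0.01675112
d2 = d1 - sigma * sqrt(T) = -0.26609159
exp(-rT) = 0.90122530; exp(-qT) = 1.00000000
C = S_0 * exp(-qT) * N(d1) - K * exp(-rT) * N(d2)
N(d1) = 0.50668242; N(d2) = 0.39508434
C = 0.8700 * 1.00000000 * 0.50668242 - 1.0000 * 0.90122530 * 0.39508434 = 0.0848

Answer: Price = 0.0848


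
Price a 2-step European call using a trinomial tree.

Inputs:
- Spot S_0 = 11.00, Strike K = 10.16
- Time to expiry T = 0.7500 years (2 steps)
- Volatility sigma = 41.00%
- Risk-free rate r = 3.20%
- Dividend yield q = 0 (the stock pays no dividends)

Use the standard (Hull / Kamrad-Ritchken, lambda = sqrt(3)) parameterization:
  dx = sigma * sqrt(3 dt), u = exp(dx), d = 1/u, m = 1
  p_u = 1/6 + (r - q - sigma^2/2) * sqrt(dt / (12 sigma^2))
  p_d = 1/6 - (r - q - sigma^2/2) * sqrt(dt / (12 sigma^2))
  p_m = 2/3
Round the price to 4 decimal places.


Answer: Price = V(0,0) = 2.0187

Derivation:
dt = T/N = 0.375000; dx = sigma*sqrt(3*dt) = 0.434871
u = exp(dx) = 1.544763; d = 1/u = 0.647348
p_u = 0.144225, p_m = 0.666667, p_d = 0.189109
Discount per step: exp(-r*dt) = 0.988072
Stock lattice S(k, j) with j the centered position index:
  k=0: S(0,+0) = 11.0000
  k=1: S(1,-1) = 7.1208; S(1,+0) = 11.0000; S(1,+1) = 16.9924
  k=2: S(2,-2) = 4.6097; S(2,-1) = 7.1208; S(2,+0) = 11.0000; S(2,+1) = 16.9924; S(2,+2) = 26.2492
Terminal payoffs V(N, j) = max(S_T - K, 0):
  V(2,-2) = 0.000000; V(2,-1) = 0.000000; V(2,+0) = 0.840000; V(2,+1) = 6.832396; V(2,+2) = 16.089229
Backward induction: V(k, j) = exp(-r*dt) * [p_u * V(k+1, j+1) + p_m * V(k+1, j) + p_d * V(k+1, j-1)]
  V(1,-1) = exp(-r*dt) * [p_u*0.840000 + p_m*0.000000 + p_d*0.000000] = 0.119704
  V(1,+0) = exp(-r*dt) * [p_u*6.832396 + p_m*0.840000 + p_d*0.000000] = 1.526966
  V(1,+1) = exp(-r*dt) * [p_u*16.089229 + p_m*6.832396 + p_d*0.840000] = 6.950339
  V(0,+0) = exp(-r*dt) * [p_u*6.950339 + p_m*1.526966 + p_d*0.119704] = 2.018655


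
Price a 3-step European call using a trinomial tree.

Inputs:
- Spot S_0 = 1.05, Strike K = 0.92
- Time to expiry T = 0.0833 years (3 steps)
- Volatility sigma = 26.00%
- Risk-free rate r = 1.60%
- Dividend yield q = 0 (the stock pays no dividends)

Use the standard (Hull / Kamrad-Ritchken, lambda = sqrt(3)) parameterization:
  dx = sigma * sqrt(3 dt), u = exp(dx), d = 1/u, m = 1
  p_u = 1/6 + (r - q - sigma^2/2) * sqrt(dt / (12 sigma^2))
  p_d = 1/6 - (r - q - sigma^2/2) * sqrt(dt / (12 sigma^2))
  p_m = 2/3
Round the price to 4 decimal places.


dt = T/N = 0.027767; dx = sigma*sqrt(3*dt) = 0.075041
u = exp(dx) = 1.077928; d = 1/u = 0.927706
p_u = 0.163373, p_m = 0.666667, p_d = 0.169960
Discount per step: exp(-r*dt) = 0.999556
Stock lattice S(k, j) with j the centered position index:
  k=0: S(0,+0) = 1.0500
  k=1: S(1,-1) = 0.9741; S(1,+0) = 1.0500; S(1,+1) = 1.1318
  k=2: S(2,-2) = 0.9037; S(2,-1) = 0.9741; S(2,+0) = 1.0500; S(2,+1) = 1.1318; S(2,+2) = 1.2200
  k=3: S(3,-3) = 0.8383; S(3,-2) = 0.9037; S(3,-1) = 0.9741; S(3,+0) = 1.0500; S(3,+1) = 1.1318; S(3,+2) = 1.2200; S(3,+3) = 1.3151
Terminal payoffs V(N, j) = max(S_T - K, 0):
  V(3,-3) = 0.000000; V(3,-2) = 0.000000; V(3,-1) = 0.054091; V(3,+0) = 0.130000; V(3,+1) = 0.211824; V(3,+2) = 0.300025; V(3,+3) = 0.395099
Backward induction: V(k, j) = exp(-r*dt) * [p_u * V(k+1, j+1) + p_m * V(k+1, j) + p_d * V(k+1, j-1)]
  V(2,-2) = exp(-r*dt) * [p_u*0.054091 + p_m*0.000000 + p_d*0.000000] = 0.008833
  V(2,-1) = exp(-r*dt) * [p_u*0.130000 + p_m*0.054091 + p_d*0.000000] = 0.057274
  V(2,+0) = exp(-r*dt) * [p_u*0.211824 + p_m*0.130000 + p_d*0.054091] = 0.130409
  V(2,+1) = exp(-r*dt) * [p_u*0.300025 + p_m*0.211824 + p_d*0.130000] = 0.212233
  V(2,+2) = exp(-r*dt) * [p_u*0.395099 + p_m*0.300025 + p_d*0.211824] = 0.300433
  V(1,-1) = exp(-r*dt) * [p_u*0.130409 + p_m*0.057274 + p_d*0.008833] = 0.060962
  V(1,+0) = exp(-r*dt) * [p_u*0.212233 + p_m*0.130409 + p_d*0.057274] = 0.131288
  V(1,+1) = exp(-r*dt) * [p_u*0.300433 + p_m*0.212233 + p_d*0.130409] = 0.212641
  V(0,+0) = exp(-r*dt) * [p_u*0.212641 + p_m*0.131288 + p_d*0.060962] = 0.132568

Answer: Price = V(0,0) = 0.1326


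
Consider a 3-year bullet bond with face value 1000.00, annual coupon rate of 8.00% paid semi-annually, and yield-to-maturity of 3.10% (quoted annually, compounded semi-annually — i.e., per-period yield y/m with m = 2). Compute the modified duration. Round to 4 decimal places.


Coupon per period c = face * coupon_rate / m = 40.000000
Periods per year m = 2; per-period yield y/m = 0.015500
Number of cashflows N = 6
Cashflows (t years, CF_t, discount factor 1/(1+y/m)^(m*t), PV):
  t = 0.5000: CF_t = 40.000000, DF = 0.984737, PV = 39.389463
  t = 1.0000: CF_t = 40.000000, DF = 0.969706, PV = 38.788246
  t = 1.5000: CF_t = 40.000000, DF = 0.954905, PV = 38.196204
  t = 2.0000: CF_t = 40.000000, DF = 0.940330, PV = 37.613200
  t = 2.5000: CF_t = 40.000000, DF = 0.925977, PV = 37.039094
  t = 3.0000: CF_t = 1040.000000, DF = 0.911844, PV = 948.317517
Price P = sum_t PV_t = 1139.343724
First compute Macaulay numerator sum_t t * PV_t:
  t * PV_t at t = 0.5000: 19.694732
  t * PV_t at t = 1.0000: 38.788246
  t * PV_t at t = 1.5000: 57.294307
  t * PV_t at t = 2.0000: 75.226399
  t * PV_t at t = 2.5000: 92.597734
  t * PV_t at t = 3.0000: 2844.952552
Macaulay duration D = 3128.553969 / 1139.343724 = 2.745926
Modified duration = D / (1 + y/m) = 2.745926 / (1 + 0.015500) = 2.704014

Answer: Modified duration = 2.7040


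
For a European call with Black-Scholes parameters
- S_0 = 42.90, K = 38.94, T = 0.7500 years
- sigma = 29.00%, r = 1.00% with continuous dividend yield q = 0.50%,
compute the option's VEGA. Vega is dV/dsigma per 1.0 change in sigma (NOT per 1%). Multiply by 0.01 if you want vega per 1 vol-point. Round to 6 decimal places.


d1 = 0.5261346257; d2 = 0.2749872586
phi(d1) = 0.3473760545; exp(-qT) = 0.9962570225; exp(-rT) = 0.9925280548
Vega = S * exp(-qT) * phi(d1) * sqrt(T) = 42.9000 * 0.9962570225 * 0.3473760545 * 0.8660254038 = 12.857579

Answer: Vega = 12.857579


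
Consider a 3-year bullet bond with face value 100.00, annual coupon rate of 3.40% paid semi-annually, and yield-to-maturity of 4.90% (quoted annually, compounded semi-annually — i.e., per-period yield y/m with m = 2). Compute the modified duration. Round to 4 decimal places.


Answer: Modified duration = 2.8055

Derivation:
Coupon per period c = face * coupon_rate / m = 1.700000
Periods per year m = 2; per-period yield y/m = 0.024500
Number of cashflows N = 6
Cashflows (t years, CF_t, discount factor 1/(1+y/m)^(m*t), PV):
  t = 0.5000: CF_t = 1.700000, DF = 0.976086, PV = 1.659346
  t = 1.0000: CF_t = 1.700000, DF = 0.952744, PV = 1.619664
  t = 1.5000: CF_t = 1.700000, DF = 0.929960, PV = 1.580931
  t = 2.0000: CF_t = 1.700000, DF = 0.907721, PV = 1.543125
  t = 2.5000: CF_t = 1.700000, DF = 0.886013, PV = 1.506222
  t = 3.0000: CF_t = 101.700000, DF = 0.864825, PV = 87.952700
Price P = sum_t PV_t = 95.861989
First compute Macaulay numerator sum_t t * PV_t:
  t * PV_t at t = 0.5000: 0.829673
  t * PV_t at t = 1.0000: 1.619664
  t * PV_t at t = 1.5000: 2.371397
  t * PV_t at t = 2.0000: 3.086250
  t * PV_t at t = 2.5000: 3.765556
  t * PV_t at t = 3.0000: 263.858100
Macaulay duration D = 275.530640 / 95.861989 = 2.874243
Modified duration = D / (1 + y/m) = 2.874243 / (1 + 0.024500) = 2.805508
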